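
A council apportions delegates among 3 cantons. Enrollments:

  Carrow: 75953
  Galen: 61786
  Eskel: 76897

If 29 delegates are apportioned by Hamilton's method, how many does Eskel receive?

The standard divisor is 214636/29 ≈ 7401.241.
Standard quotas: Carrow 10.2622, Galen 8.3481, Eskel 10.3897.
Lower quotas: Carrow 10, Galen 8, Eskel 10 (sum 28, leaving 1 seat).
Remainders in descending order: Eskel 0.3897, Galen 0.3481, Carrow 0.2622.
Largest remainder: Eskel receives the extra seat.
Eskel receives 11.

11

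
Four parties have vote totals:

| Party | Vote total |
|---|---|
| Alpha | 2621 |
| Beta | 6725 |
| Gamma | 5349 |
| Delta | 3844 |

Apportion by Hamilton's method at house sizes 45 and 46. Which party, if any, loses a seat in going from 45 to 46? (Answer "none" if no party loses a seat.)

Alpha

At 45 seats: Alpha 7, Beta 16, Gamma 13, Delta 9.
At 46 seats: Alpha 6, Beta 17, Gamma 13, Delta 10.
Alpha drops from 7 to 6.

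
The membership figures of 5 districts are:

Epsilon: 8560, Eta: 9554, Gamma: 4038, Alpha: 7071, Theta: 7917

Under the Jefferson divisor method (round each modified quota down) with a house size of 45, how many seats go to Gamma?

Standard divisor 37140/45 ≈ 825.333; standard quotas: Epsilon 10.372, Eta 11.576, Gamma 4.893, Alpha 8.567, Theta 9.592.
Rounding down gives 10, 11, 4, 8, 9 = 42 seats, so the divisor must be adjusted.
With modified divisor 790: modified quotas Epsilon 10.835, Eta 12.094, Gamma 5.111, Alpha 8.951, Theta 10.022.
Rounding down: Epsilon 10, Eta 12, Gamma 5, Alpha 8, Theta 10 (total 45).
Gamma receives 5.

5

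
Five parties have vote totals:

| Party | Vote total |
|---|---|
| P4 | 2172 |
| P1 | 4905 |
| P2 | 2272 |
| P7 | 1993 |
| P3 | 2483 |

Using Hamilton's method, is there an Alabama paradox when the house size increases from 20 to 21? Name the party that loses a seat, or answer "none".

none

At 20 seats: P4 3, P1 7, P2 3, P7 3, P3 4.
At 21 seats: P4 3, P1 7, P2 4, P7 3, P3 4.
No party's allocation decreased.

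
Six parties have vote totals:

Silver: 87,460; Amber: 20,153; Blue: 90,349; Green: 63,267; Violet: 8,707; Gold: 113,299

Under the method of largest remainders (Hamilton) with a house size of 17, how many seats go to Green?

3

Standard divisor: 383235 ÷ 17 ≈ 22543.235.
Standard quotas: Silver 3.8797, Amber 0.8940, Blue 4.0078, Green 2.8065, Violet 0.3862, Gold 5.0259.
Lower quotas: Silver 3, Amber 0, Blue 4, Green 2, Violet 0, Gold 5 (sum 14, leaving 3 seats).
Remainders in descending order: Amber 0.8940, Silver 0.8797, Green 0.8065, Violet 0.3862, Gold 0.0259, Blue 0.0078.
Largest remainders: Amber, Silver, Green receive the extra seats.
Green receives 3.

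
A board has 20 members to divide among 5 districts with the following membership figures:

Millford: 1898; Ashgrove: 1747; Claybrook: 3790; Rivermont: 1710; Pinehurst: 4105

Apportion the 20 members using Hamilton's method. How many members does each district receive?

Standard divisor: 13250 ÷ 20 ≈ 662.5.
Standard quotas: Millford 2.865, Ashgrove 2.637, Claybrook 5.721, Rivermont 2.581, Pinehurst 6.196.
Lower quotas: Millford 2, Ashgrove 2, Claybrook 5, Rivermont 2, Pinehurst 6 (sum 17, leaving 3 seats).
Remainders in descending order: Millford 0.865, Claybrook 0.721, Ashgrove 0.637, Rivermont 0.581, Pinehurst 0.196.
Largest remainders: Millford, Claybrook, Ashgrove receive the extra seats.

Millford 3, Ashgrove 3, Claybrook 6, Rivermont 2, Pinehurst 6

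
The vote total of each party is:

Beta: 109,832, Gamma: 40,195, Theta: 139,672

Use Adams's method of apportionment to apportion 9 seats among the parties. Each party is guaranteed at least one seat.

Standard divisor 289699/9 ≈ 32188.778; standard quotas: Beta 3.412, Gamma 1.249, Theta 4.339.
Rounding up gives 4, 2, 5 = 11 seats, so the divisor must be adjusted.
With modified divisor 38400: modified quotas Beta 2.860, Gamma 1.047, Theta 3.637.
Rounding up: Beta 3, Gamma 2, Theta 4 (total 9).

Beta: 3, Gamma: 2, Theta: 4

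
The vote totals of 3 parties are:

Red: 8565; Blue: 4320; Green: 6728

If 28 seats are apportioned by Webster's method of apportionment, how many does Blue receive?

6

Standard divisor 19613/28 ≈ 700.464; standard quotas: Red 12.228, Blue 6.167, Green 9.605.
Rounding to the nearest integer gives Red 12, Blue 6, Green 10 — total 28, matching the house size, so no adjustment is needed.
Blue receives 6.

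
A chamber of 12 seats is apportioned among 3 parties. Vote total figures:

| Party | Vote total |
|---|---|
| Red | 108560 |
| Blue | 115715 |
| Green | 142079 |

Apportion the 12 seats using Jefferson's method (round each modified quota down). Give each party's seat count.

Red: 3, Blue: 4, Green: 5

Standard divisor 366354/12 ≈ 30529.5; standard quotas: Red 3.556, Blue 3.790, Green 4.654.
Rounding down gives 3, 3, 4 = 10 seats, so the divisor must be adjusted.
With modified divisor 27800: modified quotas Red 3.905, Blue 4.162, Green 5.111.
Rounding down: Red 3, Blue 4, Green 5 (total 12).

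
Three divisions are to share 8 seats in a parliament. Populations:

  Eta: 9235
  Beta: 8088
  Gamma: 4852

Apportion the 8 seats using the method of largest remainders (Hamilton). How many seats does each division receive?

The standard divisor is 22175/8 ≈ 2771.875.
Standard quotas: Eta 3.3317, Beta 2.9179, Gamma 1.7504.
Lower quotas: Eta 3, Beta 2, Gamma 1 (sum 6, leaving 2 seats).
Remainders in descending order: Beta 0.9179, Gamma 0.7504, Eta 0.3317.
Largest remainders: Beta, Gamma receive the extra seats.

Eta: 3; Beta: 3; Gamma: 2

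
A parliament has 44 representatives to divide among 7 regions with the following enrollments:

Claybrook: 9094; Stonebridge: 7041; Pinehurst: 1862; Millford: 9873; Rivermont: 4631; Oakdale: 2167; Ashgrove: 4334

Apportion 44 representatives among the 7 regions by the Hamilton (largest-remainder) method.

Claybrook=10, Stonebridge=8, Pinehurst=2, Millford=11, Rivermont=5, Oakdale=3, Ashgrove=5

Total 39002; standard divisor 39002/44 ≈ 886.409.
Standard quotas: Claybrook 10.2594, Stonebridge 7.9433, Pinehurst 2.1006, Millford 11.1382, Rivermont 5.2245, Oakdale 2.4447, Ashgrove 4.8894.
Lower quotas: Claybrook 10, Stonebridge 7, Pinehurst 2, Millford 11, Rivermont 5, Oakdale 2, Ashgrove 4 (sum 41, leaving 3 seats).
Remainders in descending order: Stonebridge 0.9433, Ashgrove 0.8894, Oakdale 0.4447, Claybrook 0.2594, Rivermont 0.2245, Millford 0.1382, Pinehurst 0.1006.
Largest remainders: Stonebridge, Ashgrove, Oakdale receive the extra seats.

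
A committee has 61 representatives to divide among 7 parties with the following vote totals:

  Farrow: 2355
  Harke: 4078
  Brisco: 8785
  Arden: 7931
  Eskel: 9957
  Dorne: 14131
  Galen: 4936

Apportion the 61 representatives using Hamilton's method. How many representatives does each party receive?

Farrow 3, Harke 5, Brisco 10, Arden 9, Eskel 12, Dorne 16, Galen 6

The standard divisor is 52173/61 ≈ 855.295.
Standard quotas: Farrow 2.7534, Harke 4.7679, Brisco 10.2713, Arden 9.2728, Eskel 11.6416, Dorne 16.5218, Galen 5.7711.
Lower quotas: Farrow 2, Harke 4, Brisco 10, Arden 9, Eskel 11, Dorne 16, Galen 5 (sum 57, leaving 4 seats).
Remainders in descending order: Galen 0.7711, Harke 0.7679, Farrow 0.7534, Eskel 0.6416, Dorne 0.5218, Arden 0.2728, Brisco 0.2713.
Largest remainders: Galen, Harke, Farrow, Eskel receive the extra seats.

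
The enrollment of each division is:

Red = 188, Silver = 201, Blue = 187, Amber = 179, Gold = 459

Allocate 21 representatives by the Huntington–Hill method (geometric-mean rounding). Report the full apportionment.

With divisor 56: modified quotas Red 3.357, Silver 3.589, Blue 3.339, Amber 3.196, Gold 8.196.
Geometric-mean thresholds: Red √(3·4)=3.464, Silver √(3·4)=3.464, Blue √(3·4)=3.464, Amber √(3·4)=3.464, Gold √(8·9)=8.485.
Each quota rounded against its threshold gives Red 3, Silver 4, Blue 3, Amber 3, Gold 8 (total 21).

Red 3, Silver 4, Blue 3, Amber 3, Gold 8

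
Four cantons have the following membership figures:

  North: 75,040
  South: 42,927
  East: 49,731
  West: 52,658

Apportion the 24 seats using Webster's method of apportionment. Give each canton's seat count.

Standard divisor 220356/24 ≈ 9181.5; standard quotas: North 8.173, South 4.675, East 5.416, West 5.735.
Rounding to the nearest integer gives North 8, South 5, East 5, West 6 — total 24, matching the house size, so no adjustment is needed.

North: 8, South: 5, East: 5, West: 6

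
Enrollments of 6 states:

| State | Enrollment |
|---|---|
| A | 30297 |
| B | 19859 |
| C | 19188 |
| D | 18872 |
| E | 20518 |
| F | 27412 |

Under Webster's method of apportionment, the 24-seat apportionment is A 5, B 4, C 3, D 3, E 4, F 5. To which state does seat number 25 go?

A

Priority for the next seat is population ÷ (current seats + 0.5).
Priorities: A 5508.545, B 4413.111, C 5482.286, D 5392.000, E 4559.556, F 4984.000.
Highest priority: A.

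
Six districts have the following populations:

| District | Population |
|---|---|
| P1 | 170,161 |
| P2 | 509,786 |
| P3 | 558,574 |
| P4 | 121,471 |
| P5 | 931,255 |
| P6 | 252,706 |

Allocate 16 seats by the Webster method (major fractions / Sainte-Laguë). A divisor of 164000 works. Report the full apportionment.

P1 1, P2 3, P3 3, P4 1, P5 6, P6 2

With modified divisor 164000: modified quotas P1 1.038, P2 3.108, P3 3.406, P4 0.741, P5 5.678, P6 1.541.
Rounding to the nearest integer: P1 1, P2 3, P3 3, P4 1, P5 6, P6 2 (total 16).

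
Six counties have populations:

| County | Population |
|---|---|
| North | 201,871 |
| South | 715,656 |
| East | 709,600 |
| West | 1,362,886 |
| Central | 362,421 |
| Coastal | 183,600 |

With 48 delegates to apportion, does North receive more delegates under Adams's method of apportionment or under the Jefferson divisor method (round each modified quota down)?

Adams

Adams: North 3, South 10, East 9, West 18, Central 5, Coastal 3.
Jefferson: North 2, South 10, East 10, West 19, Central 5, Coastal 2.
North gets 3 under Adams and 2 under Jefferson.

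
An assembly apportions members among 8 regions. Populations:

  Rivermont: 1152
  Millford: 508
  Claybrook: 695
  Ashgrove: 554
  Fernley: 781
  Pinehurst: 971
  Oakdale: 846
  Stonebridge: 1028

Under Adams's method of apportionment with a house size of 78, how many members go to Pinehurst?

12

Standard divisor 6535/78 ≈ 83.782; standard quotas: Rivermont 13.750, Millford 6.063, Claybrook 8.295, Ashgrove 6.612, Fernley 9.322, Pinehurst 11.590, Oakdale 10.098, Stonebridge 12.270.
Rounding up gives 14, 7, 9, 7, 10, 12, 11, 13 = 83 seats, so the divisor must be adjusted.
With modified divisor 88: modified quotas Rivermont 13.091, Millford 5.773, Claybrook 7.898, Ashgrove 6.295, Fernley 8.875, Pinehurst 11.034, Oakdale 9.614, Stonebridge 11.682.
Rounding up: Rivermont 14, Millford 6, Claybrook 8, Ashgrove 7, Fernley 9, Pinehurst 12, Oakdale 10, Stonebridge 12 (total 78).
Pinehurst receives 12.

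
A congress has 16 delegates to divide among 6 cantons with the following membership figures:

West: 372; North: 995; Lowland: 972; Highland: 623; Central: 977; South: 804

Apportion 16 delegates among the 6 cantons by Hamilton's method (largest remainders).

West: 1, North: 4, Lowland: 3, Highland: 2, Central: 3, South: 3

Total 4743; standard divisor 4743/16 ≈ 296.438.
Standard quotas: West 1.255, North 3.357, Lowland 3.279, Highland 2.102, Central 3.296, South 2.712.
Lower quotas: West 1, North 3, Lowland 3, Highland 2, Central 3, South 2 (sum 14, leaving 2 seats).
Remainders in descending order: South 0.712, North 0.357, Central 0.296, Lowland 0.279, West 0.255, Highland 0.102.
Largest remainders: South, North receive the extra seats.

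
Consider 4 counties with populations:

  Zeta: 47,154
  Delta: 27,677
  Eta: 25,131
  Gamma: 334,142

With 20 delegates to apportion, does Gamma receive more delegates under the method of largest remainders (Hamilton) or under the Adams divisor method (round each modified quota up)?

Hamilton: Zeta 2, Delta 1, Eta 1, Gamma 16.
Adams: Zeta 2, Delta 2, Eta 2, Gamma 14.
Gamma gets 16 under Hamilton and 14 under Adams.

Hamilton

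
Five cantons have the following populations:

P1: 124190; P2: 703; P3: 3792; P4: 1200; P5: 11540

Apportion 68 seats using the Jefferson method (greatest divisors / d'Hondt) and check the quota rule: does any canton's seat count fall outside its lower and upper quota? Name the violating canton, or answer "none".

P1

Standard quotas: P1 59.713, P2 0.338, P3 1.823, P4 0.577, P5 5.549.
Jefferson allocation: P1 62, P2 0, P3 1, P4 0, P5 5.
P1 has quota 59.713 (lower 59, upper 60) but receives 62 — outside the quota interval.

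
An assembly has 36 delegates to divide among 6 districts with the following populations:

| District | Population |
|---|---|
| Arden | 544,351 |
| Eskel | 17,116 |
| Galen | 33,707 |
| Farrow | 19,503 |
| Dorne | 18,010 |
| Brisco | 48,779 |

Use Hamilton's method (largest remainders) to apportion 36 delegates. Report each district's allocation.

Total 681466; standard divisor 681466/36 ≈ 18929.611.
Standard quotas: Arden 28.7566, Eskel 0.9042, Galen 1.7806, Farrow 1.0303, Dorne 0.9514, Brisco 2.5769.
Lower quotas: Arden 28, Eskel 0, Galen 1, Farrow 1, Dorne 0, Brisco 2 (sum 32, leaving 4 seats).
Remainders in descending order: Dorne 0.9514, Eskel 0.9042, Galen 0.7806, Arden 0.7566, Brisco 0.5769, Farrow 0.0303.
Largest remainders: Dorne, Eskel, Galen, Arden receive the extra seats.

Arden 29; Eskel 1; Galen 2; Farrow 1; Dorne 1; Brisco 2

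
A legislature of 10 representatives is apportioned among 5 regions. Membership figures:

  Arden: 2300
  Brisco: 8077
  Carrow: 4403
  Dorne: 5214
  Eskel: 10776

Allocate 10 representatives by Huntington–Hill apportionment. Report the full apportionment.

With divisor 3205: modified quotas Arden 0.718, Brisco 2.520, Carrow 1.374, Dorne 1.627, Eskel 3.362.
Geometric-mean thresholds: Arden (min 1), Brisco √(2·3)=2.449, Carrow √(1·2)=1.414, Dorne √(1·2)=1.414, Eskel √(3·4)=3.464.
Each quota rounded against its threshold gives Arden 1, Brisco 3, Carrow 1, Dorne 2, Eskel 3 (total 10).

Arden=1; Brisco=3; Carrow=1; Dorne=2; Eskel=3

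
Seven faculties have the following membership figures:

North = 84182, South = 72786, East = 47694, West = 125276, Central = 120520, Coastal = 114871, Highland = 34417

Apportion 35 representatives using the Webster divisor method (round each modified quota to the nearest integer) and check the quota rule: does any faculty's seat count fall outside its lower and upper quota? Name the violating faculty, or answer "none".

Standard quotas: North 4.913, South 4.248, East 2.783, West 7.311, Central 7.033, Coastal 6.704, Highland 2.009.
Webster allocation: North 5, South 4, East 3, West 7, Central 7, Coastal 7, Highland 2.
Every allocation lies between the lower and upper quota.

none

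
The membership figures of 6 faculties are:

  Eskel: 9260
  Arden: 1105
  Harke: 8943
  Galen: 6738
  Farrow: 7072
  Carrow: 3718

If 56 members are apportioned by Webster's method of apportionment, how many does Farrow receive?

11

Standard divisor 36836/56 ≈ 657.786; standard quotas: Eskel 14.078, Arden 1.680, Harke 13.596, Galen 10.243, Farrow 10.751, Carrow 5.652.
Rounding to the nearest integer gives 14, 2, 14, 10, 11, 6 = 57 seats, so the divisor must be adjusted.
With modified divisor 670: modified quotas Eskel 13.821, Arden 1.649, Harke 13.348, Galen 10.057, Farrow 10.555, Carrow 5.549.
Rounding to the nearest integer: Eskel 14, Arden 2, Harke 13, Galen 10, Farrow 11, Carrow 6 (total 56).
Farrow receives 11.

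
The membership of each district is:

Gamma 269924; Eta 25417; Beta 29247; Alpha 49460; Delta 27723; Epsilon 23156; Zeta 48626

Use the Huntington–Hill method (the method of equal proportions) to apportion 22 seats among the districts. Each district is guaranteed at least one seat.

Gamma 13, Eta 1, Beta 2, Alpha 2, Delta 1, Epsilon 1, Zeta 2

With divisor 20436: modified quotas Gamma 13.208, Eta 1.244, Beta 1.431, Alpha 2.420, Delta 1.357, Epsilon 1.133, Zeta 2.379.
Geometric-mean thresholds: Gamma √(13·14)=13.491, Eta √(1·2)=1.414, Beta √(1·2)=1.414, Alpha √(2·3)=2.449, Delta √(1·2)=1.414, Epsilon √(1·2)=1.414, Zeta √(2·3)=2.449.
Each quota rounded against its threshold gives Gamma 13, Eta 1, Beta 2, Alpha 2, Delta 1, Epsilon 1, Zeta 2 (total 22).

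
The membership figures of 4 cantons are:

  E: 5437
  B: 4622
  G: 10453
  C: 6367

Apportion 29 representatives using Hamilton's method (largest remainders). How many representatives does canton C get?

7

The standard divisor is 26879/29 ≈ 926.862.
Standard quotas: E 5.8660, B 4.9867, G 11.2778, C 6.8694.
Lower quotas: E 5, B 4, G 11, C 6 (sum 26, leaving 3 seats).
Remainders in descending order: B 0.9867, C 0.8694, E 0.8660, G 0.2778.
Largest remainders: B, C, E receive the extra seats.
C receives 7.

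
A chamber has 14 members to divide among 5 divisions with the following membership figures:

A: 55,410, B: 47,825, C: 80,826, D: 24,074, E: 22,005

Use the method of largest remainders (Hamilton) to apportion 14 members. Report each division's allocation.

The standard divisor is 230140/14 ≈ 16438.571.
Standard quotas: A 3.3707, B 2.9093, C 4.9169, D 1.4645, E 1.3386.
Lower quotas: A 3, B 2, C 4, D 1, E 1 (sum 11, leaving 3 seats).
Remainders in descending order: C 0.9169, B 0.9093, D 0.4645, A 0.3707, E 0.3386.
The surplus seats go to C, B, D.

A 3; B 3; C 5; D 2; E 1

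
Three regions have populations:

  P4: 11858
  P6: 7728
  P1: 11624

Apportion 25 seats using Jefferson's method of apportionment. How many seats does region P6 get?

6

Standard divisor 31210/25 ≈ 1248.4; standard quotas: P4 9.499, P6 6.190, P1 9.311.
Rounding down gives 9, 6, 9 = 24 seats, so the divisor must be adjusted.
With modified divisor 1170: modified quotas P4 10.135, P6 6.605, P1 9.935.
Rounding down: P4 10, P6 6, P1 9 (total 25).
P6 receives 6.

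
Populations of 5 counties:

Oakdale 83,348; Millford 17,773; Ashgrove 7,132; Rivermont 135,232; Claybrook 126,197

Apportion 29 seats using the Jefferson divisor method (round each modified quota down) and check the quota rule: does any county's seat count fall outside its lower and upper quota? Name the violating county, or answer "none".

Standard quotas: Oakdale 6.538, Millford 1.394, Ashgrove 0.559, Rivermont 10.608, Claybrook 9.900.
Jefferson allocation: Oakdale 7, Millford 1, Ashgrove 0, Rivermont 11, Claybrook 10.
Every allocation lies between the lower and upper quota.

none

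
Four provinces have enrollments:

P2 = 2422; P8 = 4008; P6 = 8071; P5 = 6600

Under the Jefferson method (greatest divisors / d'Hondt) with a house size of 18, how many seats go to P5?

Standard divisor 21101/18 ≈ 1172.278; standard quotas: P2 2.066, P8 3.419, P6 6.885, P5 5.630.
Rounding down gives 2, 3, 6, 5 = 16 seats, so the divisor must be adjusted.
With modified divisor 1050: modified quotas P2 2.307, P8 3.817, P6 7.687, P5 6.286.
Rounding down: P2 2, P8 3, P6 7, P5 6 (total 18).
P5 receives 6.

6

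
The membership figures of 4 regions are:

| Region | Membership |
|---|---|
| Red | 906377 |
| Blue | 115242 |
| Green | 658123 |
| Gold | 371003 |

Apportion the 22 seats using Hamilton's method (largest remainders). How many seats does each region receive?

Red: 10; Blue: 1; Green: 7; Gold: 4

Standard divisor: 2050745 ÷ 22 ≈ 93215.682.
Standard quotas: Red 9.7234, Blue 1.2363, Green 7.0602, Gold 3.9800.
Lower quotas: Red 9, Blue 1, Green 7, Gold 3 (sum 20, leaving 2 seats).
Remainders in descending order: Gold 0.9800, Red 0.7234, Blue 0.2363, Green 0.0602.
Largest remainders: Gold, Red receive the extra seats.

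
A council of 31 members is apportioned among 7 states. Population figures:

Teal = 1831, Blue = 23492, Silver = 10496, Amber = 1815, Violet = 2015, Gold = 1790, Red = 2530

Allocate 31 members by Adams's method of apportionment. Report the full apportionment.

Standard divisor 43969/31 ≈ 1418.355; standard quotas: Teal 1.291, Blue 16.563, Silver 7.400, Amber 1.280, Violet 1.421, Gold 1.262, Red 1.784.
Rounding up gives 2, 17, 8, 2, 2, 2, 2 = 35 seats, so the divisor must be adjusted.
With modified divisor 1700: modified quotas Teal 1.077, Blue 13.819, Silver 6.174, Amber 1.068, Violet 1.185, Gold 1.053, Red 1.488.
Rounding up: Teal 2, Blue 14, Silver 7, Amber 2, Violet 2, Gold 2, Red 2 (total 31).

Teal: 2, Blue: 14, Silver: 7, Amber: 2, Violet: 2, Gold: 2, Red: 2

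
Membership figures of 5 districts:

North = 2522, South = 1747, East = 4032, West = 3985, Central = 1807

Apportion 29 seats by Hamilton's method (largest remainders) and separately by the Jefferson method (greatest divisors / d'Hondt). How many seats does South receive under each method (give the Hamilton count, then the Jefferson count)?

4 and 3

Hamilton: North 5, South 4, East 8, West 8, Central 4.
Jefferson: North 5, South 3, East 9, West 8, Central 4.
South gets 4 under Hamilton and 3 under Jefferson.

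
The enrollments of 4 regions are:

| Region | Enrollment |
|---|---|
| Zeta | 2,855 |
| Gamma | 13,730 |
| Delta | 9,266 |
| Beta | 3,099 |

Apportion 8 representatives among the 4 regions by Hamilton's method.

Total 28950; standard divisor 28950/8 ≈ 3618.75.
Standard quotas: Zeta 0.7889, Gamma 3.7941, Delta 2.5606, Beta 0.8564.
Lower quotas: Zeta 0, Gamma 3, Delta 2, Beta 0 (sum 5, leaving 3 seats).
Remainders in descending order: Beta 0.8564, Gamma 0.7941, Zeta 0.7889, Delta 0.5606.
Largest remainders: Beta, Gamma, Zeta receive the extra seats.

Zeta=1; Gamma=4; Delta=2; Beta=1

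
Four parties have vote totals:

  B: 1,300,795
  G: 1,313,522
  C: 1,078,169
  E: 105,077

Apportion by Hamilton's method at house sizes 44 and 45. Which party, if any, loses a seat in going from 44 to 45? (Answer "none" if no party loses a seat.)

At 44 seats: B 15, G 15, C 13, E 1.
At 45 seats: B 15, G 16, C 13, E 1.
No party's allocation decreased.

none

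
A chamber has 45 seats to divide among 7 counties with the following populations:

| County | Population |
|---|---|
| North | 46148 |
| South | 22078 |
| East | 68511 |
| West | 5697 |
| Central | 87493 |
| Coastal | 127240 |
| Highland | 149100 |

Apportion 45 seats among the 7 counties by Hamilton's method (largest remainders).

Standard divisor: 506267 ÷ 45 ≈ 11250.378.
Standard quotas: North 4.1019, South 1.9624, East 6.0897, West 0.5064, Central 7.7769, Coastal 11.3098, Highland 13.2529.
Lower quotas: North 4, South 1, East 6, West 0, Central 7, Coastal 11, Highland 13 (sum 42, leaving 3 seats).
Remainders in descending order: South 0.9624, Central 0.7769, West 0.5064, Coastal 0.3098, Highland 0.2529, North 0.1019, East 0.0897.
Largest remainders: South, Central, West receive the extra seats.

North 4, South 2, East 6, West 1, Central 8, Coastal 11, Highland 13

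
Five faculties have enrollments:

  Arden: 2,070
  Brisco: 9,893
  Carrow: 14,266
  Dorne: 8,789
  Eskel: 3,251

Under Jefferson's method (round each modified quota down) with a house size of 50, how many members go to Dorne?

12

Standard divisor 38269/50 ≈ 765.38; standard quotas: Arden 2.705, Brisco 12.926, Carrow 18.639, Dorne 11.483, Eskel 4.248.
Rounding down gives 2, 12, 18, 11, 4 = 47 seats, so the divisor must be adjusted.
With modified divisor 720: modified quotas Arden 2.875, Brisco 13.740, Carrow 19.814, Dorne 12.207, Eskel 4.515.
Rounding down: Arden 2, Brisco 13, Carrow 19, Dorne 12, Eskel 4 (total 50).
Dorne receives 12.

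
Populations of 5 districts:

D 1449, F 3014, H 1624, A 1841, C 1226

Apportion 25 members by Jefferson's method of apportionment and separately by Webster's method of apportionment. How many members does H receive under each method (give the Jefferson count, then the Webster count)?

4 and 5

Jefferson: D 4, F 9, H 4, A 5, C 3.
Webster: D 4, F 8, H 5, A 5, C 3.
H gets 4 under Jefferson and 5 under Webster.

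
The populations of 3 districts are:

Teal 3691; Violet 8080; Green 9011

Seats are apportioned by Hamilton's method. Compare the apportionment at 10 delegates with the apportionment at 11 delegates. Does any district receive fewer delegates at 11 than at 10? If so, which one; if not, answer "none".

none

At 10 seats: Teal 2, Violet 4, Green 4.
At 11 seats: Teal 2, Violet 4, Green 5.
No district's allocation decreased.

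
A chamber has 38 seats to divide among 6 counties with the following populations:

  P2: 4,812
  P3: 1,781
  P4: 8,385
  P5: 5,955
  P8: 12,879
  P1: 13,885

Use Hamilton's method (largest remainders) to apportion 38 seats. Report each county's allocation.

Standard divisor: 47697 ÷ 38 ≈ 1255.184.
Standard quotas: P2 3.8337, P3 1.4189, P4 6.6803, P5 4.7443, P8 10.2606, P1 11.0621.
Lower quotas: P2 3, P3 1, P4 6, P5 4, P8 10, P1 11 (sum 35, leaving 3 seats).
Remainders in descending order: P2 0.8337, P5 0.7443, P4 0.6803, P3 0.4189, P8 0.2606, P1 0.0621.
The surplus seats go to P2, P5, P4.

P2 4, P3 1, P4 7, P5 5, P8 10, P1 11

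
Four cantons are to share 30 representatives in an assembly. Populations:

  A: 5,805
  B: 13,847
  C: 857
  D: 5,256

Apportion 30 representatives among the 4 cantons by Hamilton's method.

The standard divisor is 25765/30 ≈ 858.833.
Standard quotas: A 6.7592, B 16.1230, C 0.9979, D 6.1199.
Lower quotas: A 6, B 16, C 0, D 6 (sum 28, leaving 2 seats).
Remainders in descending order: C 0.9979, A 0.7592, B 0.1230, D 0.1199.
The surplus seats go to C, A.

A=7; B=16; C=1; D=6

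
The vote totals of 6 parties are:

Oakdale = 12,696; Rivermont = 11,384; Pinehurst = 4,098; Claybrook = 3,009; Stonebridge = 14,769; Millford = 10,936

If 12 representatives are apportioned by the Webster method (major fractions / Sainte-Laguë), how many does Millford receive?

2

Standard divisor 56892/12 ≈ 4741; standard quotas: Oakdale 2.678, Rivermont 2.401, Pinehurst 0.864, Claybrook 0.635, Stonebridge 3.115, Millford 2.307.
Rounding to the nearest integer gives Oakdale 3, Rivermont 2, Pinehurst 1, Claybrook 1, Stonebridge 3, Millford 2 — total 12, matching the house size, so no adjustment is needed.
Millford receives 2.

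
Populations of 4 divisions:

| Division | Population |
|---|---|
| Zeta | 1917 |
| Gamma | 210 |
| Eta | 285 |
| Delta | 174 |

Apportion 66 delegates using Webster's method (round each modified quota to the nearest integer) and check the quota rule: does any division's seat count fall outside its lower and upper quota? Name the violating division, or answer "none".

Standard quotas: Zeta 48.926, Gamma 5.360, Eta 7.274, Delta 4.441.
Webster allocation: Zeta 50, Gamma 5, Eta 7, Delta 4.
Zeta has quota 48.926 (lower 48, upper 49) but receives 50 — outside the quota interval.

Zeta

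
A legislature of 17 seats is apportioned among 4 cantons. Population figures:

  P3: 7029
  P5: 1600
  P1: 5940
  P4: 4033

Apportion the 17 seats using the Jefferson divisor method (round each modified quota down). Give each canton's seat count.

P3=7; P5=1; P1=5; P4=4

Standard divisor 18602/17 ≈ 1094.235; standard quotas: P3 6.424, P5 1.462, P1 5.428, P4 3.686.
Rounding down gives 6, 1, 5, 3 = 15 seats, so the divisor must be adjusted.
With modified divisor 1000: modified quotas P3 7.029, P5 1.600, P1 5.940, P4 4.033.
Rounding down: P3 7, P5 1, P1 5, P4 4 (total 17).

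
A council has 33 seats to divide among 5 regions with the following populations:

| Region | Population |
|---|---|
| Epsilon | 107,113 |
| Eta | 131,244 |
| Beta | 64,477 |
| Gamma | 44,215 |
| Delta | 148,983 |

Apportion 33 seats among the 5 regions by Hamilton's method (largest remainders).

The standard divisor is 496032/33 ≈ 15031.273.
Standard quotas: Epsilon 7.1260, Eta 8.7314, Beta 4.2895, Gamma 2.9415, Delta 9.9115.
Lower quotas: Epsilon 7, Eta 8, Beta 4, Gamma 2, Delta 9 (sum 30, leaving 3 seats).
Remainders in descending order: Gamma 0.9415, Delta 0.9115, Eta 0.7314, Beta 0.2895, Epsilon 0.1260.
Largest remainders: Gamma, Delta, Eta receive the extra seats.

Epsilon 7, Eta 9, Beta 4, Gamma 3, Delta 10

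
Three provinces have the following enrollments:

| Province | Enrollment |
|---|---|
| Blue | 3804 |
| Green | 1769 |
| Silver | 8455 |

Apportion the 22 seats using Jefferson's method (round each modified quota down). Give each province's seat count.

Blue: 6, Green: 2, Silver: 14

Standard divisor 14028/22 ≈ 637.636; standard quotas: Blue 5.966, Green 2.774, Silver 13.260.
Rounding down gives 5, 2, 13 = 20 seats, so the divisor must be adjusted.
With modified divisor 600: modified quotas Blue 6.340, Green 2.948, Silver 14.092.
Rounding down: Blue 6, Green 2, Silver 14 (total 22).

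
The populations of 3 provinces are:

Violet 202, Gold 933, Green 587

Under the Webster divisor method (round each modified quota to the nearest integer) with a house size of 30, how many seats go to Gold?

Standard divisor 1722/30 ≈ 57.4; standard quotas: Violet 3.519, Gold 16.254, Green 10.226.
Rounding to the nearest integer gives Violet 4, Gold 16, Green 10 — total 30, matching the house size, so no adjustment is needed.
Gold receives 16.

16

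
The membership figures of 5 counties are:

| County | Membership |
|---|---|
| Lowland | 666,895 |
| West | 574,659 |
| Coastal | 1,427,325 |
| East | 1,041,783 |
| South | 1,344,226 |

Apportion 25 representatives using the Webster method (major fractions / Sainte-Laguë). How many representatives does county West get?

3

Standard divisor 5054888/25 ≈ 202195.52; standard quotas: Lowland 3.298, West 2.842, Coastal 7.059, East 5.152, South 6.648.
Rounding to the nearest integer gives Lowland 3, West 3, Coastal 7, East 5, South 7 — total 25, matching the house size, so no adjustment is needed.
West receives 3.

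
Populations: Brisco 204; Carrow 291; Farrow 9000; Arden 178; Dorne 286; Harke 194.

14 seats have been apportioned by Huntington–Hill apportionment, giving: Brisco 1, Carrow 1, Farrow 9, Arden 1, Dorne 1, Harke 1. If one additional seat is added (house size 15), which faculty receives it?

Priority for the next seat is population ÷ (√(s·(s+1))).
Priorities: Brisco 144.250, Carrow 205.768, Farrow 948.683, Arden 125.865, Dorne 202.233, Harke 137.179.
Highest priority: Farrow.

Farrow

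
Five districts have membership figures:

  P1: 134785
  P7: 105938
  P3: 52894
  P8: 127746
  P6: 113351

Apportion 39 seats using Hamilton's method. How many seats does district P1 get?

The standard divisor is 534714/39 ≈ 13710.615.
Standard quotas: P1 9.8307, P7 7.7267, P3 3.8579, P8 9.3173, P6 8.2674.
Lower quotas: P1 9, P7 7, P3 3, P8 9, P6 8 (sum 36, leaving 3 seats).
Remainders in descending order: P3 0.8579, P1 0.8307, P7 0.7267, P8 0.3173, P6 0.2674.
Largest remainders: P3, P1, P7 receive the extra seats.
P1 receives 10.

10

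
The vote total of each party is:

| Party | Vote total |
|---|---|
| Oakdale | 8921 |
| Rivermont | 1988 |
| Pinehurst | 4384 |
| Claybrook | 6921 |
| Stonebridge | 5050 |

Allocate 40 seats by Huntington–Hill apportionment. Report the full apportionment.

Oakdale=13, Rivermont=3, Pinehurst=7, Claybrook=10, Stonebridge=7

With divisor 676: modified quotas Oakdale 13.197, Rivermont 2.941, Pinehurst 6.485, Claybrook 10.238, Stonebridge 7.470.
Geometric-mean thresholds: Oakdale √(13·14)=13.491, Rivermont √(2·3)=2.449, Pinehurst √(6·7)=6.481, Claybrook √(10·11)=10.488, Stonebridge √(7·8)=7.483.
Each quota rounded against its threshold gives Oakdale 13, Rivermont 3, Pinehurst 7, Claybrook 10, Stonebridge 7 (total 40).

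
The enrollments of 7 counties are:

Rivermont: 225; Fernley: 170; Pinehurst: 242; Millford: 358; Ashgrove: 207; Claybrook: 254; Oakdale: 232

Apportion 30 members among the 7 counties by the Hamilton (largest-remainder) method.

Rivermont 4; Fernley 3; Pinehurst 4; Millford 6; Ashgrove 4; Claybrook 5; Oakdale 4

Standard divisor: 1688 ÷ 30 ≈ 56.267.
Standard quotas: Rivermont 3.999, Fernley 3.021, Pinehurst 4.301, Millford 6.363, Ashgrove 3.679, Claybrook 4.514, Oakdale 4.123.
Lower quotas: Rivermont 3, Fernley 3, Pinehurst 4, Millford 6, Ashgrove 3, Claybrook 4, Oakdale 4 (sum 27, leaving 3 seats).
Remainders in descending order: Rivermont 0.999, Ashgrove 0.679, Claybrook 0.514, Millford 0.363, Pinehurst 0.301, Oakdale 0.123, Fernley 0.021.
Largest remainders: Rivermont, Ashgrove, Claybrook receive the extra seats.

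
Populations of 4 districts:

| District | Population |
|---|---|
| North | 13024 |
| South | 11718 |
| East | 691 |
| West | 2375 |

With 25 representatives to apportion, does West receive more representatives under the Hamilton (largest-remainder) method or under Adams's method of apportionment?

Adams

Hamilton: North 12, South 10, East 1, West 2.
Adams: North 11, South 10, East 1, West 3.
West gets 2 under Hamilton and 3 under Adams.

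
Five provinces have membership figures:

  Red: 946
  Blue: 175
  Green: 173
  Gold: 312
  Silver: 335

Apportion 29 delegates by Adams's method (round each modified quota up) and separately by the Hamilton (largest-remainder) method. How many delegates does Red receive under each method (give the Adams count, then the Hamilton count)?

Adams: Red 13, Blue 3, Green 3, Gold 5, Silver 5.
Hamilton: Red 14, Blue 3, Green 2, Gold 5, Silver 5.
Red gets 13 under Adams and 14 under Hamilton.

13 and 14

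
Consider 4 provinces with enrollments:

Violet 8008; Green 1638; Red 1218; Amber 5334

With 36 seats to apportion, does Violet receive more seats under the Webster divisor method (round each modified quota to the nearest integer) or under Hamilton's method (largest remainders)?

Hamilton

Webster: Violet 17, Green 4, Red 3, Amber 12.
Hamilton: Violet 18, Green 3, Red 3, Amber 12.
Violet gets 17 under Webster and 18 under Hamilton.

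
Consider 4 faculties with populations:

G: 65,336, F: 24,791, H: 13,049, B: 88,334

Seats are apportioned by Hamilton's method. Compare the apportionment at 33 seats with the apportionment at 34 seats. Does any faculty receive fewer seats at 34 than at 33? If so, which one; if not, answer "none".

F

At 33 seats: G 11, F 5, H 2, B 15.
At 34 seats: G 12, F 4, H 2, B 16.
F drops from 5 to 4.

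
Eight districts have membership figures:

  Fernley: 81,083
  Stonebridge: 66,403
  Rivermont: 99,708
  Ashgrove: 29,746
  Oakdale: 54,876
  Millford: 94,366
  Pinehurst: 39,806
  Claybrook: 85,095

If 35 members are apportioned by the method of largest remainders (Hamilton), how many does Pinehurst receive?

Total 551083; standard divisor 551083/35 ≈ 15745.229.
Standard quotas: Fernley 5.1497, Stonebridge 4.2173, Rivermont 6.3326, Ashgrove 1.8892, Oakdale 3.4852, Millford 5.9933, Pinehurst 2.5281, Claybrook 5.4045.
Lower quotas: Fernley 5, Stonebridge 4, Rivermont 6, Ashgrove 1, Oakdale 3, Millford 5, Pinehurst 2, Claybrook 5 (sum 31, leaving 4 seats).
Remainders in descending order: Millford 0.9933, Ashgrove 0.8892, Pinehurst 0.5281, Oakdale 0.4852, Claybrook 0.4045, Rivermont 0.3326, Stonebridge 0.2173, Fernley 0.1497.
The surplus seats go to Millford, Ashgrove, Pinehurst, Oakdale.
Pinehurst receives 3.

3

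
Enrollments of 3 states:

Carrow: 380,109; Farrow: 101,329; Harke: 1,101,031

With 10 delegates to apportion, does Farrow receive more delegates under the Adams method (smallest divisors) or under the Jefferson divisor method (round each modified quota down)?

Adams: Carrow 3, Farrow 1, Harke 6.
Jefferson: Carrow 2, Farrow 0, Harke 8.
Farrow gets 1 under Adams and 0 under Jefferson.

Adams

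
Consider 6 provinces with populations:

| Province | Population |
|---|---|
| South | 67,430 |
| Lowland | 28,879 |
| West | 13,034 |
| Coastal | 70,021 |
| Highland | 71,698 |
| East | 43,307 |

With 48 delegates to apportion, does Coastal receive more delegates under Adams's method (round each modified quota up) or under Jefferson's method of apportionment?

Adams: South 11, Lowland 5, West 2, Coastal 11, Highland 12, East 7.
Jefferson: South 11, Lowland 4, West 2, Coastal 12, Highland 12, East 7.
Coastal gets 11 under Adams and 12 under Jefferson.

Jefferson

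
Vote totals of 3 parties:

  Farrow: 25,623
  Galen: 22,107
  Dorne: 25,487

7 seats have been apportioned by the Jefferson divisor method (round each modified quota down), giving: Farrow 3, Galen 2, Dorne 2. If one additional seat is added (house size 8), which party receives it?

Priority for the next seat is population ÷ (current seats + 1).
Priorities: Farrow 6405.750, Galen 7369.000, Dorne 8495.667.
Highest priority: Dorne.

Dorne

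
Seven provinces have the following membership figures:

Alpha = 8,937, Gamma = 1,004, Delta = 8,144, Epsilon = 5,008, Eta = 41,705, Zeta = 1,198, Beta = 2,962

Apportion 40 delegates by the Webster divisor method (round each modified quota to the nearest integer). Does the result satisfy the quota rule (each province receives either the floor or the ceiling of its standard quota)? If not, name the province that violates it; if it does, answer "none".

Eta

Standard quotas: Alpha 5.184, Gamma 0.582, Delta 4.724, Epsilon 2.905, Eta 24.192, Zeta 0.695, Beta 1.718.
Webster allocation: Alpha 5, Gamma 1, Delta 5, Epsilon 3, Eta 23, Zeta 1, Beta 2.
Eta has quota 24.192 (lower 24, upper 25) but receives 23 — outside the quota interval.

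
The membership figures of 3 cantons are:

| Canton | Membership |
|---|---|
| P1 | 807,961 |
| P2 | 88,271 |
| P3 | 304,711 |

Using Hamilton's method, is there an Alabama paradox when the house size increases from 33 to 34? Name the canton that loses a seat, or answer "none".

At 33 seats: P1 22, P2 3, P3 8.
At 34 seats: P1 23, P2 2, P3 9.
P2 drops from 3 to 2.

P2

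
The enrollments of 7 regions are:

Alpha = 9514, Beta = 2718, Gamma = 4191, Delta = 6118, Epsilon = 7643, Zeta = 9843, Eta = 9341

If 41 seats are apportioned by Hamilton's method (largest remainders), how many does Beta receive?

Standard divisor: 49368 ÷ 41 ≈ 1204.098.
Standard quotas: Alpha 7.9014, Beta 2.2573, Gamma 3.4806, Delta 5.0810, Epsilon 6.3475, Zeta 8.1746, Eta 7.7577.
Lower quotas: Alpha 7, Beta 2, Gamma 3, Delta 5, Epsilon 6, Zeta 8, Eta 7 (sum 38, leaving 3 seats).
Remainders in descending order: Alpha 0.9014, Eta 0.7577, Gamma 0.4806, Epsilon 0.3475, Beta 0.2573, Zeta 0.1746, Delta 0.0810.
Largest remainders: Alpha, Eta, Gamma receive the extra seats.
Beta receives 2.

2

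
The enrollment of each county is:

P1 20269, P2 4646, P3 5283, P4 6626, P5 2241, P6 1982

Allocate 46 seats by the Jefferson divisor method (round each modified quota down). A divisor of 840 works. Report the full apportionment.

With modified divisor 840: modified quotas P1 24.130, P2 5.531, P3 6.289, P4 7.888, P5 2.668, P6 2.360.
Rounding down: P1 24, P2 5, P3 6, P4 7, P5 2, P6 2 (total 46).

P1=24, P2=5, P3=6, P4=7, P5=2, P6=2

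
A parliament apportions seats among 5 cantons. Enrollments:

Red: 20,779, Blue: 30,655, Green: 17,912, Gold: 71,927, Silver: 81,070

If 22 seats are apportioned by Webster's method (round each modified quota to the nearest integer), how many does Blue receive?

3

Standard divisor 222343/22 ≈ 10106.5; standard quotas: Red 2.056, Blue 3.033, Green 1.772, Gold 7.117, Silver 8.022.
Rounding to the nearest integer gives Red 2, Blue 3, Green 2, Gold 7, Silver 8 — total 22, matching the house size, so no adjustment is needed.
Blue receives 3.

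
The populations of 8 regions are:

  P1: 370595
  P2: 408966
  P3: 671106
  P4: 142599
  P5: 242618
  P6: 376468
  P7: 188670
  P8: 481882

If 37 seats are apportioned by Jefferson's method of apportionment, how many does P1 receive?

5

Standard divisor 2882904/37 ≈ 77916.324; standard quotas: P1 4.756, P2 5.249, P3 8.613, P4 1.830, P5 3.114, P6 4.832, P7 2.421, P8 6.185.
Rounding down gives 4, 5, 8, 1, 3, 4, 2, 6 = 33 seats, so the divisor must be adjusted.
With modified divisor 70100: modified quotas P1 5.287, P2 5.834, P3 9.574, P4 2.034, P5 3.461, P6 5.370, P7 2.691, P8 6.874.
Rounding down: P1 5, P2 5, P3 9, P4 2, P5 3, P6 5, P7 2, P8 6 (total 37).
P1 receives 5.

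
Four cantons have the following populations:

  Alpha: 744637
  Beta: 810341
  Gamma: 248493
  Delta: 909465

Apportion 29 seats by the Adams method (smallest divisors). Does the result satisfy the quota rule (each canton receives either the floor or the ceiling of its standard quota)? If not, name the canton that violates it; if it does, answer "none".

none

Standard quotas: Alpha 7.960, Beta 8.662, Gamma 2.656, Delta 9.722.
Adams allocation: Alpha 8, Beta 9, Gamma 3, Delta 9.
Every allocation lies between the lower and upper quota.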